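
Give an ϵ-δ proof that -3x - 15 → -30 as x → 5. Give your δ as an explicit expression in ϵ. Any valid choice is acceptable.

δ = ϵ/3

Let ϵ > 0. We need δ > 0 so that 0 < |x − 5| < δ implies |(-3x - 15) + 30| < ϵ.
|(-3x - 15) + 30| = |-3x + 15| = 3|x − 5|.
So 3|x − 5| < ϵ exactly when |x − 5| < ϵ/3.
Choosing δ = ϵ/3 gives |(-3x - 15) + 30| = 3|x − 5| < ϵ whenever |x − 5| < δ.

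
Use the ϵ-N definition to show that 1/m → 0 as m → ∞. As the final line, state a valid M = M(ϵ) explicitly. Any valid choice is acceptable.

Let ϵ > 0. For m ≥ 1, |1/m − 0| = 1/(m) ≤ 1/m.
We need 1/m < ϵ, i.e. m > 1/ϵ.
Take M = 1/ϵ. If m > M then |1/m| ≤ 1/m < ϵ.

M = 1/ϵ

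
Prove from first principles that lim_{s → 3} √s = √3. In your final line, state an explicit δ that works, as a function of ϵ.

δ = min(3, √3·ϵ)

Let ϵ > 0. We want δ > 0 such that 0 < |s − 3| < δ implies |√s − √3| < ϵ.
Multiplying by the conjugate, |√s − √3| = |s − 3|/(√s + √3).
Restrict δ ≤ 3 so that |s − 3| < 3 forces s > 0, and then √s + √3 > √3.
Hence |√s − √3| < |s − 3|/√3, which is < ϵ once |s − 3| < √3·ϵ.
Take δ = min(3, √3·ϵ). If 0 < |s − 3| < δ then s > 0 and |√s − √3| < |s − 3|/√3 < ϵ.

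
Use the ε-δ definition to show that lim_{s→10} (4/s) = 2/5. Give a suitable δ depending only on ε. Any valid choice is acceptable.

δ = min(5, (25/2)ε)

Fix ε > 0. We seek δ > 0 such that 0 < |s − 10| < δ implies |4/s − (2/5)| < ε.
|4/s − (2/5)| = 4·|10 − s|/(10·|s|) = 4|s − 10|/(10|s|).
Restrict δ ≤ 5. Then |s − 10| < 5 gives |s| > 5, so 10|s| > 50.
Then |4/s − (2/5)| < 4|s − 10|/50, which is < ε when |s − 10| < (25/2)ε.
Take δ = min(5, (25/2)ε). Then 0 < |s − 10| < δ gives both |s − 10| < 5 and |s − 10| < (25/2)ε, so |4/s − (2/5)| < ε.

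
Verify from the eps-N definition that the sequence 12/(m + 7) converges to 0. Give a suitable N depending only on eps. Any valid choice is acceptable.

Let eps > 0. For m ≥ 1, |12/(m + 7) − 0| = 12/(m + 7) ≤ 12/m.
We need 12/m < eps, i.e. m > 12/eps.
Take N = 12/eps. If m > N then |12/(m + 7)| ≤ 12/m < eps.

N = 12/eps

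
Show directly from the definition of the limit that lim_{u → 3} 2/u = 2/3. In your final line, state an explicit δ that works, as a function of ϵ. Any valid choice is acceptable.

δ = min(3/2, (9/4)ϵ)

Let ϵ > 0. We seek δ > 0 such that 0 < |u − 3| < δ implies |2/u − (2/3)| < ϵ.
|2/u − (2/3)| = 2·|3 − u|/(3·|u|) = 2|u − 3|/(3|u|).
Restrict δ ≤ 3/2. Then |u − 3| < 3/2 gives |u| > 3/2, so 3|u| > 9/2.
Then |2/u − (2/3)| < 2|u − 3|/(9/2), which is < ϵ when |u − 3| < (9/4)ϵ.
Take δ = min(3/2, (9/4)ϵ). Then 0 < |u − 3| < δ gives both |u − 3| < 3/2 and |u − 3| < (9/4)ϵ, so |2/u − (2/3)| < ϵ.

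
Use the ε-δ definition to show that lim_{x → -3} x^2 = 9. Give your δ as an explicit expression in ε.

Let ε > 0. We seek δ > 0 with 0 < |x + 3| < δ ⇒ |x^2 − 9| < ε.
Factor: x^2 − 9 = (x + 3)(x - 3), so |x^2 − 9| = |x + 3|·|x - 3|.
Restrict δ ≤ 1. Then |x + 3| < 1 gives |x| < 4, so by the triangle inequality |x - 3| ≤ 4 + 3 = 7.
Hence |x^2 − 9| ≤ 7|x + 3|, which is < ε once |x + 3| < ε/7.
Take δ = min(1, ε/7). If 0 < |x + 3| < δ then both bounds hold and |x^2 − 9| ≤ 7|x + 3| < 7·(ε/7) = ε.

δ = min(1, ε/7)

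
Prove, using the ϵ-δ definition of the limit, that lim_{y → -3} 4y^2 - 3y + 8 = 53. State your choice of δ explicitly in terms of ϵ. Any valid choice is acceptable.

δ = min(2, ϵ/35)

Suppose ϵ > 0. We want δ > 0 such that 0 < |y + 3| < δ implies |(4y^2 - 3y + 8) − 53| < ϵ.
(4y^2 - 3y + 8) − 53 = 4y^2 - 3y - 45 = (y + 3)(4y - 15).
So |(4y^2 - 3y + 8) − 53| = |y + 3|·|4y - 15|.
Assume first that |y + 3| < 2, so |y| < 5. Then |4y - 15| ≤ 4·5 + 15 = 35.
Hence |(4y^2 - 3y + 8) − 53| ≤ 35|y + 3| < ϵ provided |y + 3| < ϵ/35.
Choosing δ = min(2, ϵ/35) ensures both conditions, hence |(4y^2 - 3y + 8) − 53| < ϵ.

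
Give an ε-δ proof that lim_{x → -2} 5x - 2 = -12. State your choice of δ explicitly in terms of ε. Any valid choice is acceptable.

δ = ε/5

Let ε > 0. We need δ > 0 so that 0 < |x + 2| < δ implies |(5x - 2) + 12| < ε.
Since (5x - 2) + 12 = 5(x + 2), we have |(5x - 2) + 12| = 5|x + 2|.
Thus it suffices that |x + 2| < ε/5.
Take δ = ε/5. If 0 < |x + 2| < δ then |(5x - 2) + 12| = 5|x + 2| < 5·(ε/5) = ε.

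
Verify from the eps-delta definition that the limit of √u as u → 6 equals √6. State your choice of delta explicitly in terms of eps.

delta = min(6, √6·eps)

Let eps > 0 be given. We want delta > 0 such that 0 < |u − 6| < delta implies |√u − √6| < eps.
Rationalise: √u − √6 = (u − 6)/(√u + √6), so |√u − √6| = |u − 6|/(√u + √6).
Restrict delta ≤ 6 so that |u − 6| < 6 forces u > 0, and then √u + √6 > √6.
Hence |√u − √6| < |u − 6|/√6, which is < eps once |u − 6| < √6·eps.
Take delta = min(6, √6·eps). If 0 < |u − 6| < delta then u > 0 and |√u − √6| < |u − 6|/√6 < eps.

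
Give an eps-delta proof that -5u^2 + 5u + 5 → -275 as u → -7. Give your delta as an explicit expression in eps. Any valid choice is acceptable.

delta = min(1, eps/80)

Let eps > 0 be given. We want delta > 0 such that 0 < |u + 7| < delta implies |(-5u^2 + 5u + 5) + 275| < eps.
(-5u^2 + 5u + 5) + 275 = -5u^2 + 5u + 280 = (u + 7)(-5u + 40).
So |(-5u^2 + 5u + 5) + 275| = |u + 7|·|-5u + 40|.
Require delta ≤ 1. Then |u + 7| < 1 gives |u| < 8, and by the triangle inequality |-5u + 40| ≤ 5·8 + 40 = 80.
Hence |(-5u^2 + 5u + 5) + 275| ≤ 80|u + 7| < eps provided |u + 7| < eps/80.
Choosing delta = min(1, eps/80) ensures both conditions, hence |(-5u^2 + 5u + 5) + 275| < eps.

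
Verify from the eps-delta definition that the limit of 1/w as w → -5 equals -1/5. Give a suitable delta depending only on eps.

Suppose eps > 0. We seek delta > 0 such that 0 < |w + 5| < delta implies |1/w + 1/5| < eps.
|1/w + 1/5| = |-5 − w|/(5·|w|) = |w + 5|/(5|w|).
Require delta ≤ 5/2 so that |w| > 5 − 5/2 = 5/2, hence 5|w| > 25/2.
Then |1/w + 1/5| < |w + 5|/(25/2), which is < eps when |w + 5| < (25/2)eps.
Take delta = min(5/2, (25/2)eps). Then 0 < |w + 5| < delta gives both |w + 5| < 5/2 and |w + 5| < (25/2)eps, so |1/w + 1/5| < eps.

delta = min(5/2, (25/2)eps)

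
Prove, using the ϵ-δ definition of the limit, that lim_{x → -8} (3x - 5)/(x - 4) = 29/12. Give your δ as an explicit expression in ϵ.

Let ϵ > 0. We want δ > 0 with 0 < |x + 8| < δ ⇒ |(3x - 5)/(x - 4) − (29/12)| < ϵ.
Combining over a common denominator, (3x - 5)/(x - 4) − (29/12) = [(3x - 5)·(-12) − (-29)·(x - 4)] / [(-12)·(x - 4)] = -7(x + 8) / ((-12)(x - 4)).
So |(3x - 5)/(x - 4) − (29/12)| = 7|x + 8| / (12·|x − 4|).
Restrict δ ≤ 6. Then |x + 8| < 6 gives |x − 4| = |(x + 8) + (-12)| ≥ 12 − 6 = 6.
Hence |(3x - 5)/(x - 4) − (29/12)| < 7|x + 8|/(12·6) = (7/72)|x + 8|, which is < ϵ once |x + 8| < (72/7)ϵ.
Take δ = min(6, (72/7)ϵ). Then 0 < |x + 8| < δ forces both bounds, so |(3x - 5)/(x - 4) − (29/12)| < ϵ.

δ = min(6, (72/7)ϵ)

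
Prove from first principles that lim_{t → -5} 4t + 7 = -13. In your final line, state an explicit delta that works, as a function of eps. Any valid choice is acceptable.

delta = eps/4

Let eps > 0 be given. We need delta > 0 so that 0 < |t + 5| < delta implies |(4t + 7) + 13| < eps.
Since (4t + 7) + 13 = 4(t + 5), we have |(4t + 7) + 13| = 4|t + 5|.
Thus it suffices that |t + 5| < eps/4.
Choosing delta = eps/4 gives |(4t + 7) + 13| = 4|t + 5| < eps whenever |t + 5| < delta.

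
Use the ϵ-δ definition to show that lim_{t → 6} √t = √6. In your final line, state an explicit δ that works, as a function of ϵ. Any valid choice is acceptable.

Fix ϵ > 0. We want δ > 0 such that 0 < |t − 6| < δ implies |√t − √6| < ϵ.
Multiplying by the conjugate, |√t − √6| = |t − 6|/(√t + √6).
Restrict δ ≤ 6 so that |t − 6| < 6 forces t > 0, and then √t + √6 > √6.
Hence |√t − √6| < |t − 6|/√6, which is < ϵ once |t − 6| < √6·ϵ.
Take δ = min(6, √6·ϵ). If 0 < |t − 6| < δ then t > 0 and |√t − √6| < |t − 6|/√6 < ϵ.

δ = min(6, √6·ϵ)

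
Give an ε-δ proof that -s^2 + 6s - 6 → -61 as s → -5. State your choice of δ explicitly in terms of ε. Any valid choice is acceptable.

δ = min(2, ε/18)

Suppose ε > 0. We want δ > 0 such that 0 < |s + 5| < δ implies |(-s^2 + 6s - 6) + 61| < ε.
(-s^2 + 6s - 6) + 61 = -s^2 + 6s + 55 = (s + 5)(-s + 11).
So |(-s^2 + 6s - 6) + 61| = |s + 5|·|-s + 11|.
Assume first that |s + 5| < 2, so |s| < 7. Then |-s + 11| ≤ 7 + 11 = 18.
Hence |(-s^2 + 6s - 6) + 61| ≤ 18|s + 5| < ε provided |s + 5| < ε/18.
Take δ = min(2, ε/18). Then 0 < |s + 5| < δ gives both |s + 5| < 2 and |s + 5| < ε/18, so |(-s^2 + 6s - 6) + 61| < ε.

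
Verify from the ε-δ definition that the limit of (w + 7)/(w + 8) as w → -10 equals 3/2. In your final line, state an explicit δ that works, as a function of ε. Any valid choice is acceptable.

Let ε > 0 be given. We want δ > 0 with 0 < |w + 10| < δ ⇒ |(w + 7)/(w + 8) − (3/2)| < ε.
Combining over a common denominator, (w + 7)/(w + 8) − (3/2) = [(w + 7)·(-2) − (-3)·(w + 8)] / [(-2)·(w + 8)] = 1(w + 10) / ((-2)(w + 8)).
So |(w + 7)/(w + 8) − (3/2)| = |w + 10| / (2·|w + 8|).
Restrict δ ≤ 1. Then |w + 10| < 1 gives |w + 8| = |(w + 10) + (-2)| ≥ 2 − 1 = 1.
Hence |(w + 7)/(w + 8) − (3/2)| < |w + 10|/(2·1) = (1/2)|w + 10|, which is < ε once |w + 10| < 2ε.
Take δ = min(1, 2ε). Then 0 < |w + 10| < δ forces both bounds, so |(w + 7)/(w + 8) − (3/2)| < ε.

δ = min(1, 2ε)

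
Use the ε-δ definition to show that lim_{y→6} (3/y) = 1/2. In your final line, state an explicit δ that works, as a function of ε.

δ = min(3, 6ε)

Let ε > 0. We seek δ > 0 such that 0 < |y − 6| < δ implies |3/y − (1/2)| < ε.
|3/y − (1/2)| = 3·|6 − y|/(6·|y|) = 3|y − 6|/(6|y|).
Restrict δ ≤ 3. Then |y − 6| < 3 gives |y| > 3, so 6|y| > 18.
Then |3/y − (1/2)| < 3|y − 6|/18, which is < ε when |y − 6| < 6ε.
Take δ = min(3, 6ε). Then 0 < |y − 6| < δ gives both |y − 6| < 3 and |y − 6| < 6ε, so |3/y − (1/2)| < ε.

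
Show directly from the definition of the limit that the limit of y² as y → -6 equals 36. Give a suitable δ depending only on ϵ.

Let ϵ > 0. We seek δ > 0 with 0 < |y + 6| < δ ⇒ |y² − 36| < ϵ.
Factor: y² − 36 = (y + 6)(y - 6), so |y² − 36| = |y + 6|·|y - 6|.
Restrict δ ≤ 2. Then |y + 6| < 2 gives |y| < 8, so by the triangle inequality |y - 6| ≤ 8 + 6 = 14.
Hence |y² − 36| ≤ 14|y + 6|, which is < ϵ once |y + 6| < ϵ/14.
Take δ = min(2, ϵ/14). If 0 < |y + 6| < δ then both bounds hold and |y² − 36| ≤ 14|y + 6| < 14·(ϵ/14) = ϵ.

δ = min(2, ϵ/14)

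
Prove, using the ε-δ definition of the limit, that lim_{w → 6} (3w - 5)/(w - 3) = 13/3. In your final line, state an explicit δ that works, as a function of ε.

Let ε > 0 be given. We want δ > 0 with 0 < |w − 6| < δ ⇒ |(3w - 5)/(w - 3) − (13/3)| < ε.
Combining over a common denominator, (3w - 5)/(w - 3) − (13/3) = [(3w - 5)·3 − 13·(w - 3)] / [3·(w - 3)] = -4(w − 6) / (3(w - 3)).
So |(3w - 5)/(w - 3) − (13/3)| = 4|w − 6| / (3·|w − 3|).
Require δ ≤ 3/2, so |w − 3| ≥ |3| − |w − 6| > 3 − 3/2 = 3/2.
Hence |(3w - 5)/(w - 3) − (13/3)| < 4|w − 6|/(3·(3/2)) = (8/9)|w − 6|, which is < ε once |w − 6| < (9/8)ε.
Take δ = min(3/2, (9/8)ε). Then 0 < |w − 6| < δ forces both bounds, so |(3w - 5)/(w - 3) − (13/3)| < ε.

δ = min(3/2, (9/8)ε)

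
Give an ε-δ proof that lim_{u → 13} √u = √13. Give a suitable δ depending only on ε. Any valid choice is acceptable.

Suppose ε > 0. We want δ > 0 such that 0 < |u − 13| < δ implies |√u − √13| < ε.
Multiplying by the conjugate, |√u − √13| = |u − 13|/(√u + √13).
Restrict δ ≤ 13 so that |u − 13| < 13 forces u > 0, and then √u + √13 > √13.
Hence |√u − √13| < |u − 13|/√13, which is < ε once |u − 13| < √13·ε.
Take δ = min(13, √13·ε). If 0 < |u − 13| < δ then u > 0 and |√u − √13| < |u − 13|/√13 < ε.

δ = min(13, √13·ε)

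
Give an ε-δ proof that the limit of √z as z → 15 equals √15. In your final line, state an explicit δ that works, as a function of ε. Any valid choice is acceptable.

δ = min(15, √15·ε)

Let ε > 0 be given. We want δ > 0 such that 0 < |z − 15| < δ implies |√z − √15| < ε.
Multiplying by the conjugate, |√z − √15| = |z − 15|/(√z + √15).
Restrict δ ≤ 15 so that |z − 15| < 15 forces z > 0, and then √z + √15 > √15.
Hence |√z − √15| < |z − 15|/√15, which is < ε once |z − 15| < √15·ε.
Take δ = min(15, √15·ε). If 0 < |z − 15| < δ then z > 0 and |√z − √15| < |z − 15|/√15 < ε.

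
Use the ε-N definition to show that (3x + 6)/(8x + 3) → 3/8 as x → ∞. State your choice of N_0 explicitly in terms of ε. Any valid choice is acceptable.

N_0 = (39/64)/ε

Let ε > 0. We seek N_0 > 0 such that x > N_0 implies |(3x + 6)/(8x + 3) − (3/8)| < ε.
(3x + 6)/(8x + 3) − (3/8) = (8(3x + 6) − 3(8x + 3)) / (8(8x + 3)) = 39/(8(8x + 3)).
For x > 0 we have 8x + 3 > 8x, so |(3x + 6)/(8x + 3) − (3/8)| = 39/(8(8x + 3)) < 39/(8·8x) = (39/64)/x.
Thus |(3x + 6)/(8x + 3) − (3/8)| < ε whenever x > (39/64)/ε.
Take N_0 = (39/64)/ε. If x > N_0 then |(3x + 6)/(8x + 3) − (3/8)| < (39/64)/x < ε.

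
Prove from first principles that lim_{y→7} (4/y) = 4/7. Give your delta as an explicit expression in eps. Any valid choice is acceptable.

delta = min(7/2, (49/8)eps)

Suppose eps > 0. We seek delta > 0 such that 0 < |y − 7| < delta implies |4/y − (4/7)| < eps.
|4/y − (4/7)| = 4·|7 − y|/(7·|y|) = 4|y − 7|/(7|y|).
Require delta ≤ 7/2 so that |y| > 7 − 7/2 = 7/2, hence 7|y| > 49/2.
Then |4/y − (4/7)| < 4|y − 7|/(49/2), which is < eps when |y − 7| < (49/8)eps.
Take delta = min(7/2, (49/8)eps). Then 0 < |y − 7| < delta gives both |y − 7| < 7/2 and |y − 7| < (49/8)eps, so |4/y − (4/7)| < eps.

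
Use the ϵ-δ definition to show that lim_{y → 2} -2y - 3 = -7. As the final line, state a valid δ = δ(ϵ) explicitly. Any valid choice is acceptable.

Fix ϵ > 0. We need δ > 0 so that 0 < |y − 2| < δ implies |(-2y - 3) + 7| < ϵ.
|(-2y - 3) + 7| = |-2y + 4| = 2|y − 2|.
Thus it suffices that |y − 2| < ϵ/2.
Take δ = ϵ/2. If 0 < |y − 2| < δ then |(-2y - 3) + 7| = 2|y − 2| < 2·(ϵ/2) = ϵ.

δ = ϵ/2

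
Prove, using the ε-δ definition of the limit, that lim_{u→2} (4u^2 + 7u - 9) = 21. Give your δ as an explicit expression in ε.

Let ε > 0 be given. We want δ > 0 such that 0 < |u − 2| < δ implies |(4u^2 + 7u - 9) − 21| < ε.
(4u^2 + 7u - 9) − 21 = 4u^2 + 7u - 30 = (u − 2)(4u + 15).
So |(4u^2 + 7u - 9) − 21| = |u − 2|·|4u + 15|.
Assume first that |u − 2| < 1, so |u| < 3. Then |4u + 15| ≤ 4·3 + 15 = 27.
Hence |(4u^2 + 7u - 9) − 21| ≤ 27|u − 2| < ε provided |u − 2| < ε/27.
Choosing δ = min(1, ε/27) ensures both conditions, hence |(4u^2 + 7u - 9) − 21| < ε.

δ = min(1, ε/27)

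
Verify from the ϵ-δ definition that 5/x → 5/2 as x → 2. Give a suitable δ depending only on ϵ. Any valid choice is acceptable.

δ = min(1, (2/5)ϵ)

Fix ϵ > 0. We seek δ > 0 such that 0 < |x − 2| < δ implies |5/x − (5/2)| < ϵ.
|5/x − (5/2)| = 5·|2 − x|/(2·|x|) = 5|x − 2|/(2|x|).
Require δ ≤ 1 so that |x| > 2 − 1 = 1, hence 2|x| > 2.
Then |5/x − (5/2)| < 5|x − 2|/2, which is < ϵ when |x − 2| < (2/5)ϵ.
Take δ = min(1, (2/5)ϵ). Then 0 < |x − 2| < δ gives both |x − 2| < 1 and |x − 2| < (2/5)ϵ, so |5/x − (5/2)| < ϵ.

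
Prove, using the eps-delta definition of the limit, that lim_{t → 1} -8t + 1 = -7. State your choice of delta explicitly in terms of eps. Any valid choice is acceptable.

Let eps > 0 be given. We need delta > 0 so that 0 < |t − 1| < delta implies |(-8t + 1) + 7| < eps.
Since (-8t + 1) + 7 = -8(t − 1), we have |(-8t + 1) + 7| = 8|t − 1|.
Thus it suffices that |t − 1| < eps/8.
Take delta = eps/8. If 0 < |t − 1| < delta then |(-8t + 1) + 7| = 8|t − 1| < 8·(eps/8) = eps.

delta = eps/8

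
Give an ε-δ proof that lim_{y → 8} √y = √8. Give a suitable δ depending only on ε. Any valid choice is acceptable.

Let ε > 0 be given. We want δ > 0 such that 0 < |y − 8| < δ implies |√y − √8| < ε.
Multiplying by the conjugate, |√y − √8| = |y − 8|/(√y + √8).
Restrict δ ≤ 8 so that |y − 8| < 8 forces y > 0, and then √y + √8 > √8.
Hence |√y − √8| < |y − 8|/√8, which is < ε once |y − 8| < √8·ε.
Take δ = min(8, √8·ε). If 0 < |y − 8| < δ then y > 0 and |√y − √8| < |y − 8|/√8 < ε.

δ = min(8, √8·ε)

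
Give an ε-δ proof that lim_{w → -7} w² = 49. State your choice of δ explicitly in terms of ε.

δ = min(1, ε/15)

Fix ε > 0. We seek δ > 0 with 0 < |w + 7| < δ ⇒ |w² − 49| < ε.
Factor: w² − 49 = (w + 7)(w - 7), so |w² − 49| = |w + 7|·|w - 7|.
Impose δ ≤ 1 so that |w| < 8; then |w - 7| ≤ 15.
Hence |w² − 49| ≤ 15|w + 7|, which is < ε once |w + 7| < ε/15.
Take δ = min(1, ε/15). If 0 < |w + 7| < δ then both bounds hold and |w² − 49| ≤ 15|w + 7| < 15·(ε/15) = ε.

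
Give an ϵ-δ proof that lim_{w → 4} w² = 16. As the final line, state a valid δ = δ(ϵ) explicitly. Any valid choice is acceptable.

δ = min(1, ϵ/9)

Fix ϵ > 0. We seek δ > 0 with 0 < |w − 4| < δ ⇒ |w² − 16| < ϵ.
Factor: w² − 16 = (w − 4)(w + 4), so |w² − 16| = |w − 4|·|w + 4|.
Restrict δ ≤ 1. Then |w − 4| < 1 gives |w| < 5, so by the triangle inequality |w + 4| ≤ 5 + 4 = 9.
Hence |w² − 16| ≤ 9|w − 4|, which is < ϵ once |w − 4| < ϵ/9.
Take δ = min(1, ϵ/9). If 0 < |w − 4| < δ then both bounds hold and |w² − 16| ≤ 9|w − 4| < 9·(ϵ/9) = ϵ.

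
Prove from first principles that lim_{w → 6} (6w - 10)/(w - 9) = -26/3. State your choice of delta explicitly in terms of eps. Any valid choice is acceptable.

Let eps > 0. We want delta > 0 with 0 < |w − 6| < delta ⇒ |(6w - 10)/(w - 9) + 26/3| < eps.
Combining over a common denominator, (6w - 10)/(w - 9) + 26/3 = [(6w - 10)·(-3) − 26·(w - 9)] / [(-3)·(w - 9)] = -44(w − 6) / ((-3)(w - 9)).
So |(6w - 10)/(w - 9) + 26/3| = 44|w − 6| / (3·|w − 9|).
Require delta ≤ 3/2, so |w − 9| ≥ |-3| − |w − 6| > 3 − 3/2 = 3/2.
Hence |(6w - 10)/(w - 9) + 26/3| < 44|w − 6|/(3·(3/2)) = (88/9)|w − 6|, which is < eps once |w − 6| < (9/88)eps.
Take delta = min(3/2, (9/88)eps). Then 0 < |w − 6| < delta forces both bounds, so |(6w - 10)/(w - 9) + 26/3| < eps.

delta = min(3/2, (9/88)eps)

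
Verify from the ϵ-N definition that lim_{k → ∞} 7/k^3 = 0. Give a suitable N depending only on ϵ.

N = (7/ϵ)^{1/3}

Suppose ϵ > 0. For k ≥ 1, |7/k^3 − 0| = 7/k^3.
7/k^3 < ϵ ⇔ k^3 > 7/ϵ ⇔ k > (7/ϵ)^{1/3}.
Take N = (7/ϵ)^{1/3}. Then k > N implies 7/k^3 < ϵ.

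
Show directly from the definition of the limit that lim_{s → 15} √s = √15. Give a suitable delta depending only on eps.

delta = min(15, √15·eps)

Fix eps > 0. We want delta > 0 such that 0 < |s − 15| < delta implies |√s − √15| < eps.
Multiplying by the conjugate, |√s − √15| = |s − 15|/(√s + √15).
Restrict delta ≤ 15 so that |s − 15| < 15 forces s > 0, and then √s + √15 > √15.
Hence |√s − √15| < |s − 15|/√15, which is < eps once |s − 15| < √15·eps.
Take delta = min(15, √15·eps). If 0 < |s − 15| < delta then s > 0 and |√s − √15| < |s − 15|/√15 < eps.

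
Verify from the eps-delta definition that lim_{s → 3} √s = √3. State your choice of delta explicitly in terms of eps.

Suppose eps > 0. We want delta > 0 such that 0 < |s − 3| < delta implies |√s − √3| < eps.
Multiplying by the conjugate, |√s − √3| = |s − 3|/(√s + √3).
Restrict delta ≤ 3 so that |s − 3| < 3 forces s > 0, and then √s + √3 > √3.
Hence |√s − √3| < |s − 3|/√3, which is < eps once |s − 3| < √3·eps.
Take delta = min(3, √3·eps). If 0 < |s − 3| < delta then s > 0 and |√s − √3| < |s − 3|/√3 < eps.

delta = min(3, √3·eps)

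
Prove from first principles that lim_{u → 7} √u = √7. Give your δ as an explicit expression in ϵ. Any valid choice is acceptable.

δ = min(7, √7·ϵ)

Let ϵ > 0 be given. We want δ > 0 such that 0 < |u − 7| < δ implies |√u − √7| < ϵ.
Multiplying by the conjugate, |√u − √7| = |u − 7|/(√u + √7).
Restrict δ ≤ 7 so that |u − 7| < 7 forces u > 0, and then √u + √7 > √7.
Hence |√u − √7| < |u − 7|/√7, which is < ϵ once |u − 7| < √7·ϵ.
Take δ = min(7, √7·ϵ). If 0 < |u − 7| < δ then u > 0 and |√u − √7| < |u − 7|/√7 < ϵ.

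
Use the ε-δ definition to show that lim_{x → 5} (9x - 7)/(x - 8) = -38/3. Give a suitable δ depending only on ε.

δ = min(3/2, (9/130)ε)

Let ε > 0. We want δ > 0 with 0 < |x − 5| < δ ⇒ |(9x - 7)/(x - 8) + 38/3| < ε.
Combining over a common denominator, (9x - 7)/(x - 8) + 38/3 = [(9x - 7)·(-3) − 38·(x - 8)] / [(-3)·(x - 8)] = -65(x − 5) / ((-3)(x - 8)).
So |(9x - 7)/(x - 8) + 38/3| = 65|x − 5| / (3·|x − 8|).
Require δ ≤ 3/2, so |x − 8| ≥ |-3| − |x − 5| > 3 − 3/2 = 3/2.
Hence |(9x - 7)/(x - 8) + 38/3| < 65|x − 5|/(3·(3/2)) = (130/9)|x − 5|, which is < ε once |x − 5| < (9/130)ε.
Take δ = min(3/2, (9/130)ε). Then 0 < |x − 5| < δ forces both bounds, so |(9x - 7)/(x - 8) + 38/3| < ε.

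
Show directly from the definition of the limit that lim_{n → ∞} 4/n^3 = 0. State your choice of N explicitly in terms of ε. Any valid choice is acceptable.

Let ε > 0 be given. For n ≥ 1, |4/n^3 − 0| = 4/n^3.
4/n^3 < ε ⇔ n^3 > 4/ε ⇔ n > (4/ε)^{1/3}.
Take N = (4/ε)^{1/3}. Then n > N implies 4/n^3 < ε.

N = (4/ε)^{1/3}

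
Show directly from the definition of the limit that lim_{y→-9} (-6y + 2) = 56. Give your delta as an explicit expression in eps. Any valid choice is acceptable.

delta = eps/6

Fix eps > 0. We need delta > 0 so that 0 < |y + 9| < delta implies |(-6y + 2) − 56| < eps.
|(-6y + 2) − 56| = |-6y - 54| = 6|y + 9|.
Thus it suffices that |y + 9| < eps/6.
Take delta = eps/6. If 0 < |y + 9| < delta then |(-6y + 2) − 56| = 6|y + 9| < 6·(eps/6) = eps.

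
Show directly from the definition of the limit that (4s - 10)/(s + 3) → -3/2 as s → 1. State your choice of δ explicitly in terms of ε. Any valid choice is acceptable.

δ = min(2, (4/11)ε)

Suppose ε > 0. We want δ > 0 with 0 < |s − 1| < δ ⇒ |(4s - 10)/(s + 3) + 3/2| < ε.
Combining over a common denominator, (4s - 10)/(s + 3) + 3/2 = [(4s - 10)·4 − (-6)·(s + 3)] / [4·(s + 3)] = 22(s − 1) / (4(s + 3)).
So |(4s - 10)/(s + 3) + 3/2| = 22|s − 1| / (4·|s + 3|).
Require δ ≤ 2, so |s + 3| ≥ |4| − |s − 1| > 4 − 2 = 2.
Hence |(4s - 10)/(s + 3) + 3/2| < 22|s − 1|/(4·2) = (11/4)|s − 1|, which is < ε once |s − 1| < (4/11)ε.
Take δ = min(2, (4/11)ε). Then 0 < |s − 1| < δ forces both bounds, so |(4s - 10)/(s + 3) + 3/2| < ε.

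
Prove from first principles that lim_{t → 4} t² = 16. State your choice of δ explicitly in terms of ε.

Let ε > 0. We seek δ > 0 with 0 < |t − 4| < δ ⇒ |t² − 16| < ε.
Factor: t² − 16 = (t − 4)(t + 4), so |t² − 16| = |t − 4|·|t + 4|.
Restrict δ ≤ 1. Then |t − 4| < 1 gives |t| < 5, so by the triangle inequality |t + 4| ≤ 5 + 4 = 9.
Hence |t² − 16| ≤ 9|t − 4|, which is < ε once |t − 4| < ε/9.
Take δ = min(1, ε/9). If 0 < |t − 4| < δ then both bounds hold and |t² − 16| ≤ 9|t − 4| < 9·(ε/9) = ε.

δ = min(1, ε/9)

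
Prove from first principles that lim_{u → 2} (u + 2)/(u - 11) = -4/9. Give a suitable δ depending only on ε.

Suppose ε > 0. We want δ > 0 with 0 < |u − 2| < δ ⇒ |(u + 2)/(u - 11) + 4/9| < ε.
Combining over a common denominator, (u + 2)/(u - 11) + 4/9 = [(u + 2)·(-9) − 4·(u - 11)] / [(-9)·(u - 11)] = -13(u − 2) / ((-9)(u - 11)).
So |(u + 2)/(u - 11) + 4/9| = 13|u − 2| / (9·|u − 11|).
Restrict δ ≤ 9/2. Then |u − 2| < 9/2 gives |u − 11| = |(u − 2) + (-9)| ≥ 9 − 9/2 = 9/2.
Hence |(u + 2)/(u - 11) + 4/9| < 13|u − 2|/(9·(9/2)) = (26/81)|u − 2|, which is < ε once |u − 2| < (81/26)ε.
Take δ = min(9/2, (81/26)ε). Then 0 < |u − 2| < δ forces both bounds, so |(u + 2)/(u - 11) + 4/9| < ε.

δ = min(9/2, (81/26)ε)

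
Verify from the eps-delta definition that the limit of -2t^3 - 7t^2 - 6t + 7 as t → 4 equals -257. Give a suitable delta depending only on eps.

Let eps > 0 be given. We want delta > 0 such that 0 < |t − 4| < delta implies |(-2t^3 - 7t^2 - 6t + 7) + 257| < eps.
(-2t^3 - 7t^2 - 6t + 7) + 257 = -2t^3 - 7t^2 - 6t + 264 = (t − 4)(-2t^2 - 15t - 66).
So |(-2t^3 - 7t^2 - 6t + 7) + 257| = |t − 4|·|-2t^2 - 15t - 66|.
Require delta ≤ 1. Then |t − 4| < 1 gives |t| < 5, and by the triangle inequality |-2t^2 - 15t - 66| ≤ 2·5^2 + 15·5 + 66 = 191.
Hence |(-2t^3 - 7t^2 - 6t + 7) + 257| ≤ 191|t − 4| < eps provided |t − 4| < eps/191.
Choosing delta = min(1, eps/191) ensures both conditions, hence |(-2t^3 - 7t^2 - 6t + 7) + 257| < eps.

delta = min(1, eps/191)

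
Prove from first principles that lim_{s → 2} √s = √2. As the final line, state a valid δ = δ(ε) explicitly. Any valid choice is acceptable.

Fix ε > 0. We want δ > 0 such that 0 < |s − 2| < δ implies |√s − √2| < ε.
Rationalise: √s − √2 = (s − 2)/(√s + √2), so |√s − √2| = |s − 2|/(√s + √2).
Restrict δ ≤ 2 so that |s − 2| < 2 forces s > 0, and then √s + √2 > √2.
Hence |√s − √2| < |s − 2|/√2, which is < ε once |s − 2| < √2·ε.
Take δ = min(2, √2·ε). If 0 < |s − 2| < δ then s > 0 and |√s − √2| < |s − 2|/√2 < ε.

δ = min(2, √2·ε)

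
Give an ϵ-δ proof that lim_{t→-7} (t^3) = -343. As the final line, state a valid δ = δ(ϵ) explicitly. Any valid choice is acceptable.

δ = min(2, ϵ/193)

Let ϵ > 0. We seek δ > 0 with 0 < |t + 7| < δ ⇒ |t^3 + 343| < ϵ.
Factor: t^3 + 343 = (t + 7)(t^2 - 7t + 49), so |t^3 + 343| = |t + 7|·|t^2 - 7t + 49|.
Impose δ ≤ 2 so that |t| < 9; then |t^2 - 7t + 49| ≤ 193.
Hence |t^3 + 343| ≤ 193|t + 7|, which is < ϵ once |t + 7| < ϵ/193.
Take δ = min(2, ϵ/193). If 0 < |t + 7| < δ then both bounds hold and |t^3 + 343| ≤ 193|t + 7| < 193·(ϵ/193) = ϵ.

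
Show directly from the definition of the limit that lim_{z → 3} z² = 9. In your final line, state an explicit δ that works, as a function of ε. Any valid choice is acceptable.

δ = min(2, ε/8)

Let ε > 0 be given. We seek δ > 0 with 0 < |z − 3| < δ ⇒ |z² − 9| < ε.
Factor: z² − 9 = (z − 3)(z + 3), so |z² − 9| = |z − 3|·|z + 3|.
Impose δ ≤ 2 so that |z| < 5; then |z + 3| ≤ 8.
Hence |z² − 9| ≤ 8|z − 3|, which is < ε once |z − 3| < ε/8.
Take δ = min(2, ε/8). If 0 < |z − 3| < δ then both bounds hold and |z² − 9| ≤ 8|z − 3| < 8·(ε/8) = ε.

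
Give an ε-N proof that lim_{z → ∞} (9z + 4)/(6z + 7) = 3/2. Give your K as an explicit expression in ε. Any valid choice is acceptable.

Let ε > 0 be given. We seek K > 0 such that z > K implies |(9z + 4)/(6z + 7) − (3/2)| < ε.
(9z + 4)/(6z + 7) − (3/2) = (6(9z + 4) − 9(6z + 7)) / (6(6z + 7)) = -39/(6(6z + 7)).
For z > 0 we have 6z + 7 > 6z, so |(9z + 4)/(6z + 7) − (3/2)| = 39/(6(6z + 7)) < 39/(6·6z) = (13/12)/z.
Thus |(9z + 4)/(6z + 7) − (3/2)| < ε whenever z > (13/12)/ε.
Take K = (13/12)/ε. If z > K then |(9z + 4)/(6z + 7) − (3/2)| < (13/12)/z < ε.

K = (13/12)/ε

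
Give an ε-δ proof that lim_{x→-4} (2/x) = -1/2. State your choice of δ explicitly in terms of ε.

Let ε > 0. We seek δ > 0 such that 0 < |x + 4| < δ implies |2/x + 1/2| < ε.
|2/x + 1/2| = 2·|-4 − x|/(4·|x|) = 2|x + 4|/(4|x|).
Require δ ≤ 2 so that |x| > 4 − 2 = 2, hence 4|x| > 8.
Then |2/x + 1/2| < 2|x + 4|/8, which is < ε when |x + 4| < 4ε.
Take δ = min(2, 4ε). Then 0 < |x + 4| < δ gives both |x + 4| < 2 and |x + 4| < 4ε, so |2/x + 1/2| < ε.

δ = min(2, 4ε)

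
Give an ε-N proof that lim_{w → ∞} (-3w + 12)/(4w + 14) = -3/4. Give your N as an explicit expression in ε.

N = (45/8)/ε

Let ε > 0 be given. We seek N > 0 such that w > N implies |(-3w + 12)/(4w + 14) + 3/4| < ε.
(-3w + 12)/(4w + 14) + 3/4 = (4(-3w + 12) − (-3)(4w + 14)) / (4(4w + 14)) = 90/(4(4w + 14)).
For w > 0 we have 4w + 14 > 4w, so |(-3w + 12)/(4w + 14) + 3/4| = 90/(4(4w + 14)) < 90/(4·4w) = (45/8)/w.
Thus |(-3w + 12)/(4w + 14) + 3/4| < ε whenever w > (45/8)/ε.
Take N = (45/8)/ε. If w > N then |(-3w + 12)/(4w + 14) + 3/4| < (45/8)/w < ε.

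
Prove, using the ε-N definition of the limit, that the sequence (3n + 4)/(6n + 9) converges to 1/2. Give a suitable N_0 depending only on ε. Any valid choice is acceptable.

Let ε > 0 be given. For n ≥ 1, |(3n + 4)/(6n + 9) − (1/2)| = |-3|/(6(6n + 9)) = 3/(6(6n + 9)).
Since 6n + 9 ≥ 6n for n ≥ 1, this is ≤ 3/(6·6n) = (1/12)/n.
So |(3n + 4)/(6n + 9) − (1/2)| < ε whenever n > (1/12)/ε.
Take N_0 = (1/12)/ε. If n > N_0 then |(3n + 4)/(6n + 9) − (1/2)| ≤ (1/12)/n < ε.

N_0 = (1/12)/ε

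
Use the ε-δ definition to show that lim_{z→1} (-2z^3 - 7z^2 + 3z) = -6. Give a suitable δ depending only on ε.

δ = min(1, ε/32)

Suppose ε > 0. We want δ > 0 such that 0 < |z − 1| < δ implies |(-2z^3 - 7z^2 + 3z) + 6| < ε.
(-2z^3 - 7z^2 + 3z) + 6 = -2z^3 - 7z^2 + 3z + 6 = (z − 1)(-2z^2 - 9z - 6).
So |(-2z^3 - 7z^2 + 3z) + 6| = |z − 1|·|-2z^2 - 9z - 6|.
Require δ ≤ 1. Then |z − 1| < 1 gives |z| < 2, and by the triangle inequality |-2z^2 - 9z - 6| ≤ 2·2^2 + 9·2 + 6 = 32.
Hence |(-2z^3 - 7z^2 + 3z) + 6| ≤ 32|z − 1| < ε provided |z − 1| < ε/32.
Choosing δ = min(1, ε/32) ensures both conditions, hence |(-2z^3 - 7z^2 + 3z) + 6| < ε.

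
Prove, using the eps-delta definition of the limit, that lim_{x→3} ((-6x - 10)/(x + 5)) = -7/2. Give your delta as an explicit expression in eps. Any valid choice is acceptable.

delta = min(4, (8/5)eps)

Fix eps > 0. We want delta > 0 with 0 < |x − 3| < delta ⇒ |(-6x - 10)/(x + 5) + 7/2| < eps.
Combining over a common denominator, (-6x - 10)/(x + 5) + 7/2 = [(-6x - 10)·8 − (-28)·(x + 5)] / [8·(x + 5)] = -20(x − 3) / (8(x + 5)).
So |(-6x - 10)/(x + 5) + 7/2| = 20|x − 3| / (8·|x + 5|).
Restrict delta ≤ 4. Then |x − 3| < 4 gives |x + 5| = |(x − 3) + 8| ≥ 8 − 4 = 4.
Hence |(-6x - 10)/(x + 5) + 7/2| < 20|x − 3|/(8·4) = (5/8)|x − 3|, which is < eps once |x − 3| < (8/5)eps.
Take delta = min(4, (8/5)eps). Then 0 < |x − 3| < delta forces both bounds, so |(-6x - 10)/(x + 5) + 7/2| < eps.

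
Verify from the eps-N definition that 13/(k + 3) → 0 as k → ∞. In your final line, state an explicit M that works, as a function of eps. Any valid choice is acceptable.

M = 13/eps

Let eps > 0. For k ≥ 1, |13/(k + 3) − 0| = 13/(k + 3) ≤ 13/k.
We need 13/k < eps, i.e. k > 13/eps.
Take M = 13/eps. If k > M then |13/(k + 3)| ≤ 13/k < eps.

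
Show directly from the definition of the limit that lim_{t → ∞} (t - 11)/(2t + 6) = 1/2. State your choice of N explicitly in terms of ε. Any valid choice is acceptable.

N = 7/ε

Let ε > 0 be given. We seek N > 0 such that t > N implies |(t - 11)/(2t + 6) − (1/2)| < ε.
(t - 11)/(2t + 6) − (1/2) = (2(t - 11) − (2t + 6)) / (2(2t + 6)) = -28/(2(2t + 6)).
For t > 0 we have 2t + 6 > 2t, so |(t - 11)/(2t + 6) − (1/2)| = 28/(2(2t + 6)) < 28/(2·2t) = 7/t.
Thus |(t - 11)/(2t + 6) − (1/2)| < ε whenever t > 7/ε.
Take N = 7/ε. If t > N then |(t - 11)/(2t + 6) − (1/2)| < 7/t < ε.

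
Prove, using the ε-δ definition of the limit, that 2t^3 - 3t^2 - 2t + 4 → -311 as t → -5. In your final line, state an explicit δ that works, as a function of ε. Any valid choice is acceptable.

Let ε > 0. We want δ > 0 such that 0 < |t + 5| < δ implies |(2t^3 - 3t^2 - 2t + 4) + 311| < ε.
(2t^3 - 3t^2 - 2t + 4) + 311 = 2t^3 - 3t^2 - 2t + 315 = (t + 5)(2t^2 - 13t + 63).
So |(2t^3 - 3t^2 - 2t + 4) + 311| = |t + 5|·|2t^2 - 13t + 63|.
Assume first that |t + 5| < 1, so |t| < 6. Then |2t^2 - 13t + 63| ≤ 2·6^2 + 13·6 + 63 = 213.
Hence |(2t^3 - 3t^2 - 2t + 4) + 311| ≤ 213|t + 5| < ε provided |t + 5| < ε/213.
Take δ = min(1, ε/213). Then 0 < |t + 5| < δ gives both |t + 5| < 1 and |t + 5| < ε/213, so |(2t^3 - 3t^2 - 2t + 4) + 311| < ε.

δ = min(1, ε/213)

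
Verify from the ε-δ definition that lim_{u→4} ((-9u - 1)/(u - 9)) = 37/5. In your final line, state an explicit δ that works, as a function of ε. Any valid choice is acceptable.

δ = min(5/2, (25/164)ε)

Let ε > 0. We want δ > 0 with 0 < |u − 4| < δ ⇒ |(-9u - 1)/(u - 9) − (37/5)| < ε.
Combining over a common denominator, (-9u - 1)/(u - 9) − (37/5) = [(-9u - 1)·(-5) − (-37)·(u - 9)] / [(-5)·(u - 9)] = 82(u − 4) / ((-5)(u - 9)).
So |(-9u - 1)/(u - 9) − (37/5)| = 82|u − 4| / (5·|u − 9|).
Restrict δ ≤ 5/2. Then |u − 4| < 5/2 gives |u − 9| = |(u − 4) + (-5)| ≥ 5 − 5/2 = 5/2.
Hence |(-9u - 1)/(u - 9) − (37/5)| < 82|u − 4|/(5·(5/2)) = (164/25)|u − 4|, which is < ε once |u − 4| < (25/164)ε.
Take δ = min(5/2, (25/164)ε). Then 0 < |u − 4| < δ forces both bounds, so |(-9u - 1)/(u - 9) − (37/5)| < ε.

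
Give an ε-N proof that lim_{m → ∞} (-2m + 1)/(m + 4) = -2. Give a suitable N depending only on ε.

N = 9/ε

Suppose ε > 0. For m ≥ 1, |(-2m + 1)/(m + 4) + 2| = |9|/((m + 4)) = 9/((m + 4)).
Since m + 4 ≥ m for m ≥ 1, this is ≤ 9/(m) = 9/m.
So |(-2m + 1)/(m + 4) + 2| < ε whenever m > 9/ε.
Take N = 9/ε. If m > N then |(-2m + 1)/(m + 4) + 2| ≤ 9/m < ε.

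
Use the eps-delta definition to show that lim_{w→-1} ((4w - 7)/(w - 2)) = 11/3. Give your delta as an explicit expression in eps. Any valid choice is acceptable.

delta = min(3/2, (9/2)eps)

Let eps > 0 be given. We want delta > 0 with 0 < |w + 1| < delta ⇒ |(4w - 7)/(w - 2) − (11/3)| < eps.
Combining over a common denominator, (4w - 7)/(w - 2) − (11/3) = [(4w - 7)·(-3) − (-11)·(w - 2)] / [(-3)·(w - 2)] = -1(w + 1) / ((-3)(w - 2)).
So |(4w - 7)/(w - 2) − (11/3)| = |w + 1| / (3·|w − 2|).
Require delta ≤ 3/2, so |w − 2| ≥ |-3| − |w + 1| > 3 − 3/2 = 3/2.
Hence |(4w - 7)/(w - 2) − (11/3)| < |w + 1|/(3·(3/2)) = (2/9)|w + 1|, which is < eps once |w + 1| < (9/2)eps.
Take delta = min(3/2, (9/2)eps). Then 0 < |w + 1| < delta forces both bounds, so |(4w - 7)/(w - 2) − (11/3)| < eps.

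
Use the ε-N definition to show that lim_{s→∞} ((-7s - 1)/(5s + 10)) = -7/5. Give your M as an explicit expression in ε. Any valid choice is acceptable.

Let ε > 0. We seek M > 0 such that s > M implies |(-7s - 1)/(5s + 10) + 7/5| < ε.
(-7s - 1)/(5s + 10) + 7/5 = (5(-7s - 1) − (-7)(5s + 10)) / (5(5s + 10)) = 65/(5(5s + 10)).
For s > 0 we have 5s + 10 > 5s, so |(-7s - 1)/(5s + 10) + 7/5| = 65/(5(5s + 10)) < 65/(5·5s) = (13/5)/s.
Thus |(-7s - 1)/(5s + 10) + 7/5| < ε whenever s > (13/5)/ε.
Take M = (13/5)/ε. If s > M then |(-7s - 1)/(5s + 10) + 7/5| < (13/5)/s < ε.

M = (13/5)/ε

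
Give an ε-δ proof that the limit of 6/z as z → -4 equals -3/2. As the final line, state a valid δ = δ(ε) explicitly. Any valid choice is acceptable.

Let ε > 0 be given. We seek δ > 0 such that 0 < |z + 4| < δ implies |6/z + 3/2| < ε.
|6/z + 3/2| = 6·|-4 − z|/(4·|z|) = 6|z + 4|/(4|z|).
Require δ ≤ 2 so that |z| > 4 − 2 = 2, hence 4|z| > 8.
Then |6/z + 3/2| < 6|z + 4|/8, which is < ε when |z + 4| < (4/3)ε.
Take δ = min(2, (4/3)ε). Then 0 < |z + 4| < δ gives both |z + 4| < 2 and |z + 4| < (4/3)ε, so |6/z + 3/2| < ε.

δ = min(2, (4/3)ε)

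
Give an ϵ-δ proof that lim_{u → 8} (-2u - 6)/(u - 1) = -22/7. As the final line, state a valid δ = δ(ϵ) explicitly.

δ = min(7/2, (49/16)ϵ)

Let ϵ > 0. We want δ > 0 with 0 < |u − 8| < δ ⇒ |(-2u - 6)/(u - 1) + 22/7| < ϵ.
Combining over a common denominator, (-2u - 6)/(u - 1) + 22/7 = [(-2u - 6)·7 − (-22)·(u - 1)] / [7·(u - 1)] = 8(u − 8) / (7(u - 1)).
So |(-2u - 6)/(u - 1) + 22/7| = 8|u − 8| / (7·|u − 1|).
Require δ ≤ 7/2, so |u − 1| ≥ |7| − |u − 8| > 7 − 7/2 = 7/2.
Hence |(-2u - 6)/(u - 1) + 22/7| < 8|u − 8|/(7·(7/2)) = (16/49)|u − 8|, which is < ϵ once |u − 8| < (49/16)ϵ.
Take δ = min(7/2, (49/16)ϵ). Then 0 < |u − 8| < δ forces both bounds, so |(-2u - 6)/(u - 1) + 22/7| < ϵ.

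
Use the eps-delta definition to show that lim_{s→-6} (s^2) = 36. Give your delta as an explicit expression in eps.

delta = min(1, eps/13)

Fix eps > 0. We seek delta > 0 with 0 < |s + 6| < delta ⇒ |s^2 − 36| < eps.
Factor: s^2 − 36 = (s + 6)(s - 6), so |s^2 − 36| = |s + 6|·|s - 6|.
Restrict delta ≤ 1. Then |s + 6| < 1 gives |s| < 7, so by the triangle inequality |s - 6| ≤ 7 + 6 = 13.
Hence |s^2 − 36| ≤ 13|s + 6|, which is < eps once |s + 6| < eps/13.
Take delta = min(1, eps/13). If 0 < |s + 6| < delta then both bounds hold and |s^2 − 36| ≤ 13|s + 6| < 13·(eps/13) = eps.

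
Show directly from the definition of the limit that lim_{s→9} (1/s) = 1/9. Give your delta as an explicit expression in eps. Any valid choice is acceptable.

delta = min(9/2, (81/2)eps)

Suppose eps > 0. We seek delta > 0 such that 0 < |s − 9| < delta implies |1/s − (1/9)| < eps.
|1/s − (1/9)| = |9 − s|/(9·|s|) = |s − 9|/(9|s|).
Require delta ≤ 9/2 so that |s| > 9 − 9/2 = 9/2, hence 9|s| > 81/2.
Then |1/s − (1/9)| < |s − 9|/(81/2), which is < eps when |s − 9| < (81/2)eps.
Take delta = min(9/2, (81/2)eps). Then 0 < |s − 9| < delta gives both |s − 9| < 9/2 and |s − 9| < (81/2)eps, so |1/s − (1/9)| < eps.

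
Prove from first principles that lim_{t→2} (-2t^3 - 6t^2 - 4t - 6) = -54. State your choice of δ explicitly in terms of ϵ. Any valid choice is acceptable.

δ = min(2, ϵ/96)

Suppose ϵ > 0. We want δ > 0 such that 0 < |t − 2| < δ implies |(-2t^3 - 6t^2 - 4t - 6) + 54| < ϵ.
(-2t^3 - 6t^2 - 4t - 6) + 54 = -2t^3 - 6t^2 - 4t + 48 = (t − 2)(-2t^2 - 10t - 24).
So |(-2t^3 - 6t^2 - 4t - 6) + 54| = |t − 2|·|-2t^2 - 10t - 24|.
Assume first that |t − 2| < 2, so |t| < 4. Then |-2t^2 - 10t - 24| ≤ 2·4^2 + 10·4 + 24 = 96.
Hence |(-2t^3 - 6t^2 - 4t - 6) + 54| ≤ 96|t − 2| < ϵ provided |t − 2| < ϵ/96.
Choosing δ = min(2, ϵ/96) ensures both conditions, hence |(-2t^3 - 6t^2 - 4t - 6) + 54| < ϵ.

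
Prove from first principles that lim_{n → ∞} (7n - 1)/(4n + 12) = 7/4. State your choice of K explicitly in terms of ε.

Let ε > 0. For n ≥ 1, |(7n - 1)/(4n + 12) − (7/4)| = |-88|/(4(4n + 12)) = 88/(4(4n + 12)).
Since 4n + 12 ≥ 4n for n ≥ 1, this is ≤ 88/(4·4n) = (11/2)/n.
So |(7n - 1)/(4n + 12) − (7/4)| < ε whenever n > (11/2)/ε.
Take K = (11/2)/ε. If n > K then |(7n - 1)/(4n + 12) − (7/4)| ≤ (11/2)/n < ε.

K = (11/2)/ε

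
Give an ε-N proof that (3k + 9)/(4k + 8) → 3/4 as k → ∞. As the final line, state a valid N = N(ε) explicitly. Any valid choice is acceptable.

N = (3/4)/ε

Let ε > 0. For k ≥ 1, |(3k + 9)/(4k + 8) − (3/4)| = |12|/(4(4k + 8)) = 12/(4(4k + 8)).
Since 4k + 8 ≥ 4k for k ≥ 1, this is ≤ 12/(4·4k) = (3/4)/k.
So |(3k + 9)/(4k + 8) − (3/4)| < ε whenever k > (3/4)/ε.
Take N = (3/4)/ε. If k > N then |(3k + 9)/(4k + 8) − (3/4)| ≤ (3/4)/k < ε.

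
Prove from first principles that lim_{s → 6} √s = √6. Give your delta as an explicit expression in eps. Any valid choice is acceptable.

Let eps > 0. We want delta > 0 such that 0 < |s − 6| < delta implies |√s − √6| < eps.
Rationalise: √s − √6 = (s − 6)/(√s + √6), so |√s − √6| = |s − 6|/(√s + √6).
Restrict delta ≤ 6 so that |s − 6| < 6 forces s > 0, and then √s + √6 > √6.
Hence |√s − √6| < |s − 6|/√6, which is < eps once |s − 6| < √6·eps.
Take delta = min(6, √6·eps). If 0 < |s − 6| < delta then s > 0 and |√s − √6| < |s − 6|/√6 < eps.

delta = min(6, √6·eps)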